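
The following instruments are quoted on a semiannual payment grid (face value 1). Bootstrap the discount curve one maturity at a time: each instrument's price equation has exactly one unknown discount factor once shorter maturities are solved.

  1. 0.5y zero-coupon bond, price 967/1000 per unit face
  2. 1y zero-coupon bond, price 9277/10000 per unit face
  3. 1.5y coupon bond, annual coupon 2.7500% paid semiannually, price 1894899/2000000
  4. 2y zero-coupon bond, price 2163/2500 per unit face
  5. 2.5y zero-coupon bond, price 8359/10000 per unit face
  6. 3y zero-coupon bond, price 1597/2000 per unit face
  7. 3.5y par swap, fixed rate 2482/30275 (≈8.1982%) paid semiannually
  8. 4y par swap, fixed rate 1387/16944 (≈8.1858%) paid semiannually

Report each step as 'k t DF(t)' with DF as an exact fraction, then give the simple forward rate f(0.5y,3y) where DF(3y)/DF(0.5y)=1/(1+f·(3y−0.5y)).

1 1/2 967/1000
2 1 9277/10000
3 3/2 9089/10000
4 2 2163/2500
5 5/2 8359/10000
6 3 1597/2000
7 7/2 3759/5000
8 4 3613/5000
f(0.5y,3y) = ((967/1000)/(1597/2000) − 1)/(5/2) = 674/7985 ≈ 8.4408%

step 1 [0.5y] zero: DF = P = 967/1000 ≈ 0.967000
step 2 [1y] zero: DF = P = 9277/10000 ≈ 0.927700
step 3 [1.5y] bond c/2=11/800: DF=(1894899/2000000 − 11/800·(0.967000+0.927700))/(1+11/800) = 9089/10000 ≈ 0.908900
step 4 [2y] zero: DF = P = 2163/2500 ≈ 0.865200
step 5 [2.5y] zero: DF = P = 8359/10000 ≈ 0.835900
step 6 [3y] zero: DF = P = 1597/2000 ≈ 0.798500
step 7 [3.5y] swap r/2=1241/30275: DF=(1 − 1241/30275·(0.967000+0.927700+0.908900+0.865200+0.835900+0.798500))/(1+1241/30275) = 3759/5000 ≈ 0.751800
step 8 [4y] swap r/2=1387/33888: DF=(1 − 1387/33888·(0.967000+0.927700+0.908900+0.865200+0.835900+0.798500+0.751800))/(1+1387/33888) = 3613/5000 ≈ 0.722600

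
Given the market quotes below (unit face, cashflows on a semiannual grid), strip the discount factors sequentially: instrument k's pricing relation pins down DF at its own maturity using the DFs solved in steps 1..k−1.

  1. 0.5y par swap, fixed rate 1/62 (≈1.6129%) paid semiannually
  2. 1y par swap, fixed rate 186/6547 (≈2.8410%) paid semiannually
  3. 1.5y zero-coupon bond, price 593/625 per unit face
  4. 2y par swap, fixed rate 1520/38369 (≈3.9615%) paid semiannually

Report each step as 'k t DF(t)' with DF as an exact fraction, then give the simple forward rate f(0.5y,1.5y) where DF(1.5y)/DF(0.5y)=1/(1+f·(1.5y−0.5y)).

1 1/2 124/125
2 1 9721/10000
3 3/2 593/625
4 2 231/250
f(0.5y,1.5y) = ((124/125)/(593/625) − 1)/(1) = 27/593 ≈ 4.5531%

step 1 [0.5y] swap r/2=1/124: DF=(1 − 1/124·(0))/(1+1/124) = 124/125 ≈ 0.992000
step 2 [1y] swap r/2=93/6547: DF=(1 − 93/6547·(0.992000))/(1+93/6547) = 9721/10000 ≈ 0.972100
step 3 [1.5y] zero: DF = P = 593/625 ≈ 0.948800
step 4 [2y] swap r/2=760/38369: DF=(1 − 760/38369·(0.992000+0.972100+0.948800))/(1+760/38369) = 231/250 ≈ 0.924000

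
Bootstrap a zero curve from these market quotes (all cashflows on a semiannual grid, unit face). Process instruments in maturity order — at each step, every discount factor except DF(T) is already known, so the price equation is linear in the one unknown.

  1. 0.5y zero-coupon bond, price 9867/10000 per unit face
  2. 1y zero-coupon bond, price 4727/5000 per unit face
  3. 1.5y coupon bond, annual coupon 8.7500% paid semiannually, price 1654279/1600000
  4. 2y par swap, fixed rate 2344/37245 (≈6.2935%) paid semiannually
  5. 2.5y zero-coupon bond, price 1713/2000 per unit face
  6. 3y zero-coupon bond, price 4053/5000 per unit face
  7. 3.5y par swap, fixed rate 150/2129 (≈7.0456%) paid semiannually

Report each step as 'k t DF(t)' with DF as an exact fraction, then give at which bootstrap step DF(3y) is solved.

step 1 [0.5y] zero: DF = P = 9867/10000 ≈ 0.986700
step 2 [1y] zero: DF = P = 4727/5000 ≈ 0.945400
step 3 [1.5y] bond c/2=7/160: DF=(1654279/1600000 − 7/160·(0.986700+0.945400))/(1+7/160) = 1137/1250 ≈ 0.909600
step 4 [2y] swap r/2=1172/37245: DF=(1 − 1172/37245·(0.986700+0.945400+0.909600))/(1+1172/37245) = 2207/2500 ≈ 0.882800
step 5 [2.5y] zero: DF = P = 1713/2000 ≈ 0.856500
step 6 [3y] zero: DF = P = 4053/5000 ≈ 0.810600
step 7 [3.5y] swap r/2=75/2129: DF=(1 − 75/2129·(0.986700+0.945400+0.909600+0.882800+0.856500+0.810600))/(1+75/2129) = 313/400 ≈ 0.782500

1 1/2 9867/10000
2 1 4727/5000
3 3/2 1137/1250
4 2 2207/2500
5 5/2 1713/2000
6 3 4053/5000
7 7/2 313/400
DF(3y) is solved at step 6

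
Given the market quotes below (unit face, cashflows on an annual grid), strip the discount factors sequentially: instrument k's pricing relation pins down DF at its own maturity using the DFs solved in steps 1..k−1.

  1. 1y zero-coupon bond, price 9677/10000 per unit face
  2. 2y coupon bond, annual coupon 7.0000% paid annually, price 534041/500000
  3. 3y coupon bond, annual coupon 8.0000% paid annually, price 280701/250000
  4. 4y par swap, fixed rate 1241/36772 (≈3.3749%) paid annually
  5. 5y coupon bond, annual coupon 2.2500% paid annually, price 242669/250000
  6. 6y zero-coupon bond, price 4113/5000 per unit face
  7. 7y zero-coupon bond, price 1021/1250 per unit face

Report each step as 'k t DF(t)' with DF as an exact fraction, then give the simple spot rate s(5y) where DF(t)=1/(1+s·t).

1 1 9677/10000
2 2 9349/10000
3 3 8987/10000
4 4 8759/10000
5 5 2171/2500
6 6 4113/5000
7 7 1021/1250
s(5y) = (1/(2171/2500) − 1)/(5) = 329/10855 ≈ 3.0309%

step 1 [1y] zero: DF = P = 9677/10000 ≈ 0.967700
step 2 [2y] bond c/1=7/100: DF=(534041/500000 − 7/100·(0.967700))/(1+7/100) = 9349/10000 ≈ 0.934900
step 3 [3y] bond c/1=2/25: DF=(280701/250000 − 2/25·(0.967700+0.934900))/(1+2/25) = 8987/10000 ≈ 0.898700
step 4 [4y] swap r/1=1241/36772: DF=(1 − 1241/36772·(0.967700+0.934900+0.898700))/(1+1241/36772) = 8759/10000 ≈ 0.875900
step 5 [5y] bond c/1=9/400: DF=(242669/250000 − 9/400·(0.967700+0.934900+0.898700+0.875900))/(1+9/400) = 2171/2500 ≈ 0.868400
step 6 [6y] zero: DF = P = 4113/5000 ≈ 0.822600
step 7 [7y] zero: DF = P = 1021/1250 ≈ 0.816800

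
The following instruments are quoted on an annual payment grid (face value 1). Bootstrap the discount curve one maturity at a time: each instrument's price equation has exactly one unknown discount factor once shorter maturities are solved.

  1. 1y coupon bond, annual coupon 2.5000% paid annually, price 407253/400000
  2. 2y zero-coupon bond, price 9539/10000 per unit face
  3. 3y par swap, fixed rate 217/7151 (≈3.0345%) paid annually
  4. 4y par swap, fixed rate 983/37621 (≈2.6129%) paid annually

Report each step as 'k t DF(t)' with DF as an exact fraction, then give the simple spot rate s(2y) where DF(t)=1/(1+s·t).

1 1 9933/10000
2 2 9539/10000
3 3 2283/2500
4 4 9017/10000
s(2y) = (1/(9539/10000) − 1)/(2) = 461/19078 ≈ 2.4164%

step 1 [1y] bond c/1=1/40: DF=(407253/400000 − 1/40·(0))/(1+1/40) = 9933/10000 ≈ 0.993300
step 2 [2y] zero: DF = P = 9539/10000 ≈ 0.953900
step 3 [3y] swap r/1=217/7151: DF=(1 − 217/7151·(0.993300+0.953900))/(1+217/7151) = 2283/2500 ≈ 0.913200
step 4 [4y] swap r/1=983/37621: DF=(1 − 983/37621·(0.993300+0.953900+0.913200))/(1+983/37621) = 9017/10000 ≈ 0.901700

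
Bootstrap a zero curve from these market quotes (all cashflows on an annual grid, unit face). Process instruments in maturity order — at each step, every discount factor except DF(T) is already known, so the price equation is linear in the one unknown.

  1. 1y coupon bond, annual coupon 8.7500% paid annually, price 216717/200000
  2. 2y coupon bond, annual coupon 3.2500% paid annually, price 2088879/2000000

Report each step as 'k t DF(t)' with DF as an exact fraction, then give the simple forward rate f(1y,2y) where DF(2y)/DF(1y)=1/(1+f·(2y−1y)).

1 1 2491/2500
2 2 4901/5000
f(1y,2y) = ((2491/2500)/(4901/5000) − 1)/(1) = 81/4901 ≈ 1.6527%

step 1 [1y] bond c/1=7/80: DF=(216717/200000 − 7/80·(0))/(1+7/80) = 2491/2500 ≈ 0.996400
step 2 [2y] bond c/1=13/400: DF=(2088879/2000000 − 13/400·(0.996400))/(1+13/400) = 4901/5000 ≈ 0.980200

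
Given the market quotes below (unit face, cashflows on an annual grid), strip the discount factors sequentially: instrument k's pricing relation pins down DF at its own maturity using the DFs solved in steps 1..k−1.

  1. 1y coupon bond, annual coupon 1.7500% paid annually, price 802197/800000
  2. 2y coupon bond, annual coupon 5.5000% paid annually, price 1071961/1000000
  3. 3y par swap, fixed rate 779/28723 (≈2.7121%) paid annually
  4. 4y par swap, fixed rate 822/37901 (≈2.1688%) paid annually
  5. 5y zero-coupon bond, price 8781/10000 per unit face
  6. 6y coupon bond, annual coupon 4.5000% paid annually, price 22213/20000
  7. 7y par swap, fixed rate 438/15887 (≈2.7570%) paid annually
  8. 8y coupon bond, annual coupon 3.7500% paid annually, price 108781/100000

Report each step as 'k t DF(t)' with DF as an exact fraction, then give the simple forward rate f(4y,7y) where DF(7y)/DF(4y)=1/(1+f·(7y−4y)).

1 1 1971/2000
2 2 9647/10000
3 3 9221/10000
4 4 4589/5000
5 5 8781/10000
6 6 4309/5000
7 7 1031/1250
8 8 2047/2500
f(4y,7y) = ((4589/5000)/(1031/1250) − 1)/(3) = 155/4124 ≈ 3.7585%

step 1 [1y] bond c/1=7/400: DF=(802197/800000 − 7/400·(0))/(1+7/400) = 1971/2000 ≈ 0.985500
step 2 [2y] bond c/1=11/200: DF=(1071961/1000000 − 11/200·(0.985500))/(1+11/200) = 9647/10000 ≈ 0.964700
step 3 [3y] swap r/1=779/28723: DF=(1 − 779/28723·(0.985500+0.964700))/(1+779/28723) = 9221/10000 ≈ 0.922100
step 4 [4y] swap r/1=822/37901: DF=(1 − 822/37901·(0.985500+0.964700+0.922100))/(1+822/37901) = 4589/5000 ≈ 0.917800
step 5 [5y] zero: DF = P = 8781/10000 ≈ 0.878100
step 6 [6y] bond c/1=9/200: DF=(22213/20000 − 9/200·(0.985500+0.964700+0.922100+0.917800+0.878100))/(1+9/200) = 4309/5000 ≈ 0.861800
step 7 [7y] swap r/1=438/15887: DF=(1 − 438/15887·(0.985500+0.964700+0.922100+0.917800+0.878100+0.861800))/(1+438/15887) = 1031/1250 ≈ 0.824800
step 8 [8y] bond c/1=3/80: DF=(108781/100000 − 3/80·(0.985500+0.964700+0.922100+0.917800+0.878100+0.861800+0.824800))/(1+3/80) = 2047/2500 ≈ 0.818800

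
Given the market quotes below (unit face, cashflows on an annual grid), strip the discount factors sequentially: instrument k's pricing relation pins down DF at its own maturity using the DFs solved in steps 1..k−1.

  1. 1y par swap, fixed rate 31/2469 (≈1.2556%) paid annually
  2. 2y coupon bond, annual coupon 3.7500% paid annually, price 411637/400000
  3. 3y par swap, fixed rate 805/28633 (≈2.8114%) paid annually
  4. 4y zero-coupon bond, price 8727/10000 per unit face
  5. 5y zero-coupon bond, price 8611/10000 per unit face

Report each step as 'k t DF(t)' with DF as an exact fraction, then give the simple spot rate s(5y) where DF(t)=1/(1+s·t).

1 1 2469/2500
2 2 4781/5000
3 3 1839/2000
4 4 8727/10000
5 5 8611/10000
s(5y) = (1/(8611/10000) − 1)/(5) = 1389/43055 ≈ 3.2261%

step 1 [1y] swap r/1=31/2469: DF=(1 − 31/2469·(0))/(1+31/2469) = 2469/2500 ≈ 0.987600
step 2 [2y] bond c/1=3/80: DF=(411637/400000 − 3/80·(0.987600))/(1+3/80) = 4781/5000 ≈ 0.956200
step 3 [3y] swap r/1=805/28633: DF=(1 − 805/28633·(0.987600+0.956200))/(1+805/28633) = 1839/2000 ≈ 0.919500
step 4 [4y] zero: DF = P = 8727/10000 ≈ 0.872700
step 5 [5y] zero: DF = P = 8611/10000 ≈ 0.861100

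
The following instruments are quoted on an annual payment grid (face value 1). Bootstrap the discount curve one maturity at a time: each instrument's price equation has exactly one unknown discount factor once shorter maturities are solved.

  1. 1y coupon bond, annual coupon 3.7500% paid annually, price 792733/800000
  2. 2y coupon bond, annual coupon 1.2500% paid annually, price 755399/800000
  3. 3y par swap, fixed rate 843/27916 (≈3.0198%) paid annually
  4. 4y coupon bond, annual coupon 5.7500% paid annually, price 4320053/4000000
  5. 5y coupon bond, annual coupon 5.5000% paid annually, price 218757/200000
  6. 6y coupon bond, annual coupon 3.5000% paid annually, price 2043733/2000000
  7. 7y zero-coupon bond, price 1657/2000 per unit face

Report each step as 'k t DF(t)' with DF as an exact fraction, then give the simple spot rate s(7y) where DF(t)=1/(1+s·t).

step 1 [1y] bond c/1=3/80: DF=(792733/800000 − 3/80·(0))/(1+3/80) = 9551/10000 ≈ 0.955100
step 2 [2y] bond c/1=1/80: DF=(755399/800000 − 1/80·(0.955100))/(1+1/80) = 1151/1250 ≈ 0.920800
step 3 [3y] swap r/1=843/27916: DF=(1 − 843/27916·(0.955100+0.920800))/(1+843/27916) = 9157/10000 ≈ 0.915700
step 4 [4y] bond c/1=23/400: DF=(4320053/4000000 − 23/400·(0.955100+0.920800+0.915700))/(1+23/400) = 1739/2000 ≈ 0.869500
step 5 [5y] bond c/1=11/200: DF=(218757/200000 − 11/200·(0.955100+0.920800+0.915700+0.869500))/(1+11/200) = 8459/10000 ≈ 0.845900
step 6 [6y] bond c/1=7/200: DF=(2043733/2000000 − 7/200·(0.955100+0.920800+0.915700+0.869500+0.845900))/(1+7/200) = 8349/10000 ≈ 0.834900
step 7 [7y] zero: DF = P = 1657/2000 ≈ 0.828500

1 1 9551/10000
2 2 1151/1250
3 3 9157/10000
4 4 1739/2000
5 5 8459/10000
6 6 8349/10000
7 7 1657/2000
s(7y) = (1/(1657/2000) − 1)/(7) = 49/1657 ≈ 2.9572%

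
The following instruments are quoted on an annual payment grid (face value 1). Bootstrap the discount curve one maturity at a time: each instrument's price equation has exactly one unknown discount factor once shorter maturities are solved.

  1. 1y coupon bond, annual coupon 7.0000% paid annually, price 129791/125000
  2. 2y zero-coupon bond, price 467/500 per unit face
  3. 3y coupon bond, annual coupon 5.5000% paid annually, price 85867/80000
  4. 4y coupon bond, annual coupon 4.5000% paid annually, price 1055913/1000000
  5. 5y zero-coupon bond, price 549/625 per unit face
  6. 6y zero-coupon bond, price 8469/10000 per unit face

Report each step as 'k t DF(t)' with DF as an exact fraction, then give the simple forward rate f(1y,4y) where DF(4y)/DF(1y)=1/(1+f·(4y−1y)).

step 1 [1y] bond c/1=7/100: DF=(129791/125000 − 7/100·(0))/(1+7/100) = 1213/1250 ≈ 0.970400
step 2 [2y] zero: DF = P = 467/500 ≈ 0.934000
step 3 [3y] bond c/1=11/200: DF=(85867/80000 − 11/200·(0.970400+0.934000))/(1+11/200) = 9181/10000 ≈ 0.918100
step 4 [4y] bond c/1=9/200: DF=(1055913/1000000 − 9/200·(0.970400+0.934000+0.918100))/(1+9/200) = 8889/10000 ≈ 0.888900
step 5 [5y] zero: DF = P = 549/625 ≈ 0.878400
step 6 [6y] zero: DF = P = 8469/10000 ≈ 0.846900

1 1 1213/1250
2 2 467/500
3 3 9181/10000
4 4 8889/10000
5 5 549/625
6 6 8469/10000
f(1y,4y) = ((1213/1250)/(8889/10000) − 1)/(3) = 815/26667 ≈ 3.0562%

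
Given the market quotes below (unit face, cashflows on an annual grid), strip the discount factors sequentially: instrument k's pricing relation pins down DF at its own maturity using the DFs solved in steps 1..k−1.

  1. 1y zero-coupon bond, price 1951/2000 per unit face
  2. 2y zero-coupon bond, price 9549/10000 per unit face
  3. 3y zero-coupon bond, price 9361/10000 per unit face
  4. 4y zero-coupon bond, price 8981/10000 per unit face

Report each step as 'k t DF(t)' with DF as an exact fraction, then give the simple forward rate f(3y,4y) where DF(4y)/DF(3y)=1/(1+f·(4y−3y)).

1 1 1951/2000
2 2 9549/10000
3 3 9361/10000
4 4 8981/10000
f(3y,4y) = ((9361/10000)/(8981/10000) − 1)/(1) = 380/8981 ≈ 4.2312%

step 1 [1y] zero: DF = P = 1951/2000 ≈ 0.975500
step 2 [2y] zero: DF = P = 9549/10000 ≈ 0.954900
step 3 [3y] zero: DF = P = 9361/10000 ≈ 0.936100
step 4 [4y] zero: DF = P = 8981/10000 ≈ 0.898100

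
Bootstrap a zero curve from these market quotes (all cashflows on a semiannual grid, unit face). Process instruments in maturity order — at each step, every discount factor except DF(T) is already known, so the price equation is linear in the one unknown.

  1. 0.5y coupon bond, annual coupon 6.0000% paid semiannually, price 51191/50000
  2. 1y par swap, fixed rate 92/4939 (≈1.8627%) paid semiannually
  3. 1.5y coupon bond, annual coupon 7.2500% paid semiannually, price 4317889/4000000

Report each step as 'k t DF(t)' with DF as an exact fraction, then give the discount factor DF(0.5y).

1 1/2 497/500
2 1 1227/1250
3 3/2 4863/5000
DF(0.5y) = 497/500 ≈ 0.994000

step 1 [0.5y] bond c/2=3/100: DF=(51191/50000 − 3/100·(0))/(1+3/100) = 497/500 ≈ 0.994000
step 2 [1y] swap r/2=46/4939: DF=(1 − 46/4939·(0.994000))/(1+46/4939) = 1227/1250 ≈ 0.981600
step 3 [1.5y] bond c/2=29/800: DF=(4317889/4000000 − 29/800·(0.994000+0.981600))/(1+29/800) = 4863/5000 ≈ 0.972600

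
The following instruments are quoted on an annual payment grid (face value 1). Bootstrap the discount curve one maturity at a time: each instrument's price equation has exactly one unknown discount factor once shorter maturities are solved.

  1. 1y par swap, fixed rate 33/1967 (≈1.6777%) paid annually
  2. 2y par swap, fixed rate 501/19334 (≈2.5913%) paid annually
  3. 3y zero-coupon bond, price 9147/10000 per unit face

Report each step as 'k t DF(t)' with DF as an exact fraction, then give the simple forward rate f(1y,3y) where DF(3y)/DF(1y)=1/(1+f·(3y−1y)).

step 1 [1y] swap r/1=33/1967: DF=(1 − 33/1967·(0))/(1+33/1967) = 1967/2000 ≈ 0.983500
step 2 [2y] swap r/1=501/19334: DF=(1 − 501/19334·(0.983500))/(1+501/19334) = 9499/10000 ≈ 0.949900
step 3 [3y] zero: DF = P = 9147/10000 ≈ 0.914700

1 1 1967/2000
2 2 9499/10000
3 3 9147/10000
f(1y,3y) = ((1967/2000)/(9147/10000) − 1)/(2) = 344/9147 ≈ 3.7608%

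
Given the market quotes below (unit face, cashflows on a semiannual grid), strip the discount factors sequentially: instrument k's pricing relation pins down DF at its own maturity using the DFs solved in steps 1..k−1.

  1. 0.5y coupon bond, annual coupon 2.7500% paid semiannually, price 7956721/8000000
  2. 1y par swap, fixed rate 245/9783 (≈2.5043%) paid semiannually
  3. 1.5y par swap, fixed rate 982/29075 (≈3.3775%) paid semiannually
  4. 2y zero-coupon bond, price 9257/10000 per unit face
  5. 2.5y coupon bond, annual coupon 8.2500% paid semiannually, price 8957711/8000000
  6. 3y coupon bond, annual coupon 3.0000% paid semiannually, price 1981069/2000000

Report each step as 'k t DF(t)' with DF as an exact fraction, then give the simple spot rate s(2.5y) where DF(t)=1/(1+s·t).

step 1 [0.5y] bond c/2=11/800: DF=(7956721/8000000 − 11/800·(0))/(1+11/800) = 9811/10000 ≈ 0.981100
step 2 [1y] swap r/2=245/19566: DF=(1 − 245/19566·(0.981100))/(1+245/19566) = 1951/2000 ≈ 0.975500
step 3 [1.5y] swap r/2=491/29075: DF=(1 − 491/29075·(0.981100+0.975500))/(1+491/29075) = 9509/10000 ≈ 0.950900
step 4 [2y] zero: DF = P = 9257/10000 ≈ 0.925700
step 5 [2.5y] bond c/2=33/800: DF=(8957711/8000000 − 33/800·(0.981100+0.975500+0.950900+0.925700))/(1+33/800) = 1847/2000 ≈ 0.923500
step 6 [3y] bond c/2=3/200: DF=(1981069/2000000 − 3/200·(0.981100+0.975500+0.950900+0.925700+0.923500))/(1+3/200) = 566/625 ≈ 0.905600

1 1/2 9811/10000
2 1 1951/2000
3 3/2 9509/10000
4 2 9257/10000
5 5/2 1847/2000
6 3 566/625
s(2.5y) = (1/(1847/2000) − 1)/(5/2) = 306/9235 ≈ 3.3135%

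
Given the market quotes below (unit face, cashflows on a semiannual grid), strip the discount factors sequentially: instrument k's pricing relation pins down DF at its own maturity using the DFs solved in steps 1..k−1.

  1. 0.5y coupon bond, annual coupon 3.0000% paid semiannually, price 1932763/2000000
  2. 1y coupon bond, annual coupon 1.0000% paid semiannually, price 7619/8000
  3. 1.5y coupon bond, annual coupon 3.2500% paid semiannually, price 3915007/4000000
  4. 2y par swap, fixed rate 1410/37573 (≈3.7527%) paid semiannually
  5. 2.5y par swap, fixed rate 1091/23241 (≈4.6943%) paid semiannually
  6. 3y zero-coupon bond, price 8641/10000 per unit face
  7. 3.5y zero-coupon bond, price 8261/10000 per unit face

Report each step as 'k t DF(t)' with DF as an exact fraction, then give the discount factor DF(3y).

step 1 [0.5y] bond c/2=3/200: DF=(1932763/2000000 − 3/200·(0))/(1+3/200) = 9521/10000 ≈ 0.952100
step 2 [1y] bond c/2=1/200: DF=(7619/8000 − 1/200·(0.952100))/(1+1/200) = 9429/10000 ≈ 0.942900
step 3 [1.5y] bond c/2=13/800: DF=(3915007/4000000 − 13/800·(0.952100+0.942900))/(1+13/800) = 583/625 ≈ 0.932800
step 4 [2y] swap r/2=705/37573: DF=(1 − 705/37573·(0.952100+0.942900+0.932800))/(1+705/37573) = 1859/2000 ≈ 0.929500
step 5 [2.5y] swap r/2=1091/46482: DF=(1 − 1091/46482·(0.952100+0.942900+0.932800+0.929500))/(1+1091/46482) = 8909/10000 ≈ 0.890900
step 6 [3y] zero: DF = P = 8641/10000 ≈ 0.864100
step 7 [3.5y] zero: DF = P = 8261/10000 ≈ 0.826100

1 1/2 9521/10000
2 1 9429/10000
3 3/2 583/625
4 2 1859/2000
5 5/2 8909/10000
6 3 8641/10000
7 7/2 8261/10000
DF(3y) = 8641/10000 ≈ 0.864100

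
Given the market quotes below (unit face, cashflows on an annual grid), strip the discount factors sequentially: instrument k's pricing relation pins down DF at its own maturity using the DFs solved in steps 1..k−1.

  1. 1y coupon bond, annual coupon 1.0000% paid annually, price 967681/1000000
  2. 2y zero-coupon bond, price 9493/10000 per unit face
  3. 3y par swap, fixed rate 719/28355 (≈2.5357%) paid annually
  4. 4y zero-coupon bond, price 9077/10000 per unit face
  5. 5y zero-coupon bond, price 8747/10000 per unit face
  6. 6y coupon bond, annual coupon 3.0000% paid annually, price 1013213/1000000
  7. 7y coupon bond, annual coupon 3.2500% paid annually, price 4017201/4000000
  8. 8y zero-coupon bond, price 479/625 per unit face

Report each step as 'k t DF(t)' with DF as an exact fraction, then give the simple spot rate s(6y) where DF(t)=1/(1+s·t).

step 1 [1y] bond c/1=1/100: DF=(967681/1000000 − 1/100·(0))/(1+1/100) = 9581/10000 ≈ 0.958100
step 2 [2y] zero: DF = P = 9493/10000 ≈ 0.949300
step 3 [3y] swap r/1=719/28355: DF=(1 − 719/28355·(0.958100+0.949300))/(1+719/28355) = 9281/10000 ≈ 0.928100
step 4 [4y] zero: DF = P = 9077/10000 ≈ 0.907700
step 5 [5y] zero: DF = P = 8747/10000 ≈ 0.874700
step 6 [6y] bond c/1=3/100: DF=(1013213/1000000 − 3/100·(0.958100+0.949300+0.928100+0.907700+0.874700))/(1+3/100) = 2123/2500 ≈ 0.849200
step 7 [7y] bond c/1=13/400: DF=(4017201/4000000 − 13/400·(0.958100+0.949300+0.928100+0.907700+0.874700+0.849200))/(1+13/400) = 4003/5000 ≈ 0.800600
step 8 [8y] zero: DF = P = 479/625 ≈ 0.766400

1 1 9581/10000
2 2 9493/10000
3 3 9281/10000
4 4 9077/10000
5 5 8747/10000
6 6 2123/2500
7 7 4003/5000
8 8 479/625
s(6y) = (1/(2123/2500) − 1)/(6) = 377/12738 ≈ 2.9596%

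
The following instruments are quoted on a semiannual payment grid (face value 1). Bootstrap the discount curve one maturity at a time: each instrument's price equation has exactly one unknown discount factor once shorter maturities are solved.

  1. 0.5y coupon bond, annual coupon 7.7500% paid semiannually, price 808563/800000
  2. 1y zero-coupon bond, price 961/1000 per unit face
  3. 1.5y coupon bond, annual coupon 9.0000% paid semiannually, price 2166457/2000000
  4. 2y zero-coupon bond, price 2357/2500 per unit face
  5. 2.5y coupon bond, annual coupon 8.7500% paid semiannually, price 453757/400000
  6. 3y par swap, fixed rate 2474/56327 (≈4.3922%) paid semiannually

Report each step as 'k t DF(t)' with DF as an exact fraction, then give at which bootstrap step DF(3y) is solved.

step 1 [0.5y] bond c/2=31/800: DF=(808563/800000 − 31/800·(0))/(1+31/800) = 973/1000 ≈ 0.973000
step 2 [1y] zero: DF = P = 961/1000 ≈ 0.961000
step 3 [1.5y] bond c/2=9/200: DF=(2166457/2000000 − 9/200·(0.973000+0.961000))/(1+9/200) = 9533/10000 ≈ 0.953300
step 4 [2y] zero: DF = P = 2357/2500 ≈ 0.942800
step 5 [2.5y] bond c/2=7/160: DF=(453757/400000 − 7/160·(0.973000+0.961000+0.953300+0.942800))/(1+7/160) = 9263/10000 ≈ 0.926300
step 6 [3y] swap r/2=1237/56327: DF=(1 − 1237/56327·(0.973000+0.961000+0.953300+0.942800+0.926300))/(1+1237/56327) = 8763/10000 ≈ 0.876300

1 1/2 973/1000
2 1 961/1000
3 3/2 9533/10000
4 2 2357/2500
5 5/2 9263/10000
6 3 8763/10000
DF(3y) is solved at step 6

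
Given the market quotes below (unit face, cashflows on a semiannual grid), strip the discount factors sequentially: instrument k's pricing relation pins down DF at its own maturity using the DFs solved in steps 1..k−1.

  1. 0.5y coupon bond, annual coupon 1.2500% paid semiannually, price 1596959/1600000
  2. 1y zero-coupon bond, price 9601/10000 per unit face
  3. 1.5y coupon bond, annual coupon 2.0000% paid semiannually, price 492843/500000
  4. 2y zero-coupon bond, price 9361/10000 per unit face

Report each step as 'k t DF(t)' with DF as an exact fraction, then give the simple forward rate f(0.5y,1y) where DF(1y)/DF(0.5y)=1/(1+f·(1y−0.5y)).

step 1 [0.5y] bond c/2=1/160: DF=(1596959/1600000 − 1/160·(0))/(1+1/160) = 9919/10000 ≈ 0.991900
step 2 [1y] zero: DF = P = 9601/10000 ≈ 0.960100
step 3 [1.5y] bond c/2=1/100: DF=(492843/500000 − 1/100·(0.991900+0.960100))/(1+1/100) = 4783/5000 ≈ 0.956600
step 4 [2y] zero: DF = P = 9361/10000 ≈ 0.936100

1 1/2 9919/10000
2 1 9601/10000
3 3/2 4783/5000
4 2 9361/10000
f(0.5y,1y) = ((9919/10000)/(9601/10000) − 1)/(1/2) = 636/9601 ≈ 6.6243%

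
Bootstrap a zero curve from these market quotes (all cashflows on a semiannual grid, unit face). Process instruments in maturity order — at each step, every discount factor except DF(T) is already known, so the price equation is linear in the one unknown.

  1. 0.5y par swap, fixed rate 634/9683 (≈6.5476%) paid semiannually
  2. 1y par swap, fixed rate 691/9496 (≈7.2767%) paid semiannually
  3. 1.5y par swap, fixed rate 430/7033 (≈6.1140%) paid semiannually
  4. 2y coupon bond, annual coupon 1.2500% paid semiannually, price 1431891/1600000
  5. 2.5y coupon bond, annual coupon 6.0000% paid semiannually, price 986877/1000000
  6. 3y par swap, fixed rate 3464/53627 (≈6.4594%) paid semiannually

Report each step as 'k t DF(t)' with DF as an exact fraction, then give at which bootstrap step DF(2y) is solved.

step 1 [0.5y] swap r/2=317/9683: DF=(1 − 317/9683·(0))/(1+317/9683) = 9683/10000 ≈ 0.968300
step 2 [1y] swap r/2=691/18992: DF=(1 − 691/18992·(0.968300))/(1+691/18992) = 9309/10000 ≈ 0.930900
step 3 [1.5y] swap r/2=215/7033: DF=(1 − 215/7033·(0.968300+0.930900))/(1+215/7033) = 457/500 ≈ 0.914000
step 4 [2y] bond c/2=1/160: DF=(1431891/1600000 − 1/160·(0.968300+0.930900+0.914000))/(1+1/160) = 8719/10000 ≈ 0.871900
step 5 [2.5y] bond c/2=3/100: DF=(986877/1000000 − 3/100·(0.968300+0.930900+0.914000+0.871900))/(1+3/100) = 2127/2500 ≈ 0.850800
step 6 [3y] swap r/2=1732/53627: DF=(1 − 1732/53627·(0.968300+0.930900+0.914000+0.871900+0.850800))/(1+1732/53627) = 2067/2500 ≈ 0.826800

1 1/2 9683/10000
2 1 9309/10000
3 3/2 457/500
4 2 8719/10000
5 5/2 2127/2500
6 3 2067/2500
DF(2y) is solved at step 4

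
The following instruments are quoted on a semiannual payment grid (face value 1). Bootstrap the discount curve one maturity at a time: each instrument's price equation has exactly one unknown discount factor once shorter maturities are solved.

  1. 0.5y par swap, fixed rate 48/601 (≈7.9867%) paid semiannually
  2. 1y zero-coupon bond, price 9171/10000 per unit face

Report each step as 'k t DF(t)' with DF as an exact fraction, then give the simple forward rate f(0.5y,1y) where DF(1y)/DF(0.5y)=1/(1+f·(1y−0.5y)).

1 1/2 601/625
2 1 9171/10000
f(0.5y,1y) = ((601/625)/(9171/10000) − 1)/(1/2) = 890/9171 ≈ 9.7045%

step 1 [0.5y] swap r/2=24/601: DF=(1 − 24/601·(0))/(1+24/601) = 601/625 ≈ 0.961600
step 2 [1y] zero: DF = P = 9171/10000 ≈ 0.917100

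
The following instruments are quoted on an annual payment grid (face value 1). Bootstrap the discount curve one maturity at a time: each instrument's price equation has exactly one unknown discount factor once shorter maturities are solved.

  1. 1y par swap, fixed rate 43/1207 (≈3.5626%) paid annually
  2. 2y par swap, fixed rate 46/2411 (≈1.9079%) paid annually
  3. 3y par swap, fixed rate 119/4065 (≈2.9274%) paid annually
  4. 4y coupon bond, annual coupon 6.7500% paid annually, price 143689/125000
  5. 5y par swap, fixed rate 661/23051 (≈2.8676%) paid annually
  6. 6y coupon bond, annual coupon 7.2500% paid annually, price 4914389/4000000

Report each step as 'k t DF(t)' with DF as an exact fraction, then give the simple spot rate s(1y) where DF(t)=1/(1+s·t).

1 1 1207/1250
2 2 602/625
3 3 9167/10000
4 4 8969/10000
5 5 4339/5000
6 6 8339/10000
s(1y) = (1/(1207/1250) − 1)/(1) = 43/1207 ≈ 3.5626%

step 1 [1y] swap r/1=43/1207: DF=(1 − 43/1207·(0))/(1+43/1207) = 1207/1250 ≈ 0.965600
step 2 [2y] swap r/1=46/2411: DF=(1 − 46/2411·(0.965600))/(1+46/2411) = 602/625 ≈ 0.963200
step 3 [3y] swap r/1=119/4065: DF=(1 − 119/4065·(0.965600+0.963200))/(1+119/4065) = 9167/10000 ≈ 0.916700
step 4 [4y] bond c/1=27/400: DF=(143689/125000 − 27/400·(0.965600+0.963200+0.916700))/(1+27/400) = 8969/10000 ≈ 0.896900
step 5 [5y] swap r/1=661/23051: DF=(1 − 661/23051·(0.965600+0.963200+0.916700+0.896900))/(1+661/23051) = 4339/5000 ≈ 0.867800
step 6 [6y] bond c/1=29/400: DF=(4914389/4000000 − 29/400·(0.965600+0.963200+0.916700+0.896900+0.867800))/(1+29/400) = 8339/10000 ≈ 0.833900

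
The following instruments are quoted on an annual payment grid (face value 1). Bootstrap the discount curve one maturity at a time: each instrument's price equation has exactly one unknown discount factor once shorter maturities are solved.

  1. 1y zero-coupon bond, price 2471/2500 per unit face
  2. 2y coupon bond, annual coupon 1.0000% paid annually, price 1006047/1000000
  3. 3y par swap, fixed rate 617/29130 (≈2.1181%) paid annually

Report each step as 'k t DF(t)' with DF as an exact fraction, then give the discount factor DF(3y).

step 1 [1y] zero: DF = P = 2471/2500 ≈ 0.988400
step 2 [2y] bond c/1=1/100: DF=(1006047/1000000 − 1/100·(0.988400))/(1+1/100) = 9863/10000 ≈ 0.986300
step 3 [3y] swap r/1=617/29130: DF=(1 − 617/29130·(0.988400+0.986300))/(1+617/29130) = 9383/10000 ≈ 0.938300

1 1 2471/2500
2 2 9863/10000
3 3 9383/10000
DF(3y) = 9383/10000 ≈ 0.938300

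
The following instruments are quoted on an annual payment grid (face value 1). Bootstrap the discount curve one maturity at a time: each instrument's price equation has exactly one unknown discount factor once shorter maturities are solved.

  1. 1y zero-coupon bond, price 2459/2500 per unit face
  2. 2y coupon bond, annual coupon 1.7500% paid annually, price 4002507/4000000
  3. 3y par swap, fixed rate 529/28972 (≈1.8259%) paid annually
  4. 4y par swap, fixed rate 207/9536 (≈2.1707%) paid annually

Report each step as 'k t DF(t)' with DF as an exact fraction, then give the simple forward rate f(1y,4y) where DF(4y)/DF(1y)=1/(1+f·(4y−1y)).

step 1 [1y] zero: DF = P = 2459/2500 ≈ 0.983600
step 2 [2y] bond c/1=7/400: DF=(4002507/4000000 − 7/400·(0.983600))/(1+7/400) = 1933/2000 ≈ 0.966500
step 3 [3y] swap r/1=529/28972: DF=(1 − 529/28972·(0.983600+0.966500))/(1+529/28972) = 9471/10000 ≈ 0.947100
step 4 [4y] swap r/1=207/9536: DF=(1 − 207/9536·(0.983600+0.966500+0.947100))/(1+207/9536) = 2293/2500 ≈ 0.917200

1 1 2459/2500
2 2 1933/2000
3 3 9471/10000
4 4 2293/2500
f(1y,4y) = ((2459/2500)/(2293/2500) − 1)/(3) = 166/6879 ≈ 2.4131%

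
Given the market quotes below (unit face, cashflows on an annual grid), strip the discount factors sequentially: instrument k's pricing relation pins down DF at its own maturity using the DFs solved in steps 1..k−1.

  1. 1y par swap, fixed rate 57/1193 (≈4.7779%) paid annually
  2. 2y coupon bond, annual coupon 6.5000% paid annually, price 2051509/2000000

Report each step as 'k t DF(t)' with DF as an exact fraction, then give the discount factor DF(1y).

1 1 1193/1250
2 2 9049/10000
DF(1y) = 1193/1250 ≈ 0.954400

step 1 [1y] swap r/1=57/1193: DF=(1 − 57/1193·(0))/(1+57/1193) = 1193/1250 ≈ 0.954400
step 2 [2y] bond c/1=13/200: DF=(2051509/2000000 − 13/200·(0.954400))/(1+13/200) = 9049/10000 ≈ 0.904900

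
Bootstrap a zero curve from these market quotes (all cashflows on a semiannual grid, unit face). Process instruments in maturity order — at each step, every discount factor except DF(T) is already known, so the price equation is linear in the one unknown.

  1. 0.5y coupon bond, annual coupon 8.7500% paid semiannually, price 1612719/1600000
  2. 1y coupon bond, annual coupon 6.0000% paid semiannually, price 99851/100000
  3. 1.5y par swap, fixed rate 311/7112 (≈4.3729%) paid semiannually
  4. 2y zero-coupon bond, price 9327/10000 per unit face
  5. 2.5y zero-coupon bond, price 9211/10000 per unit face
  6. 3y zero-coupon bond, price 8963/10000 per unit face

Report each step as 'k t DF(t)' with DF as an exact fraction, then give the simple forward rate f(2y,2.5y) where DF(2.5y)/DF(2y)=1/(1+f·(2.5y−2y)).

step 1 [0.5y] bond c/2=7/160: DF=(1612719/1600000 − 7/160·(0))/(1+7/160) = 9657/10000 ≈ 0.965700
step 2 [1y] bond c/2=3/100: DF=(99851/100000 − 3/100·(0.965700))/(1+3/100) = 9413/10000 ≈ 0.941300
step 3 [1.5y] swap r/2=311/14224: DF=(1 − 311/14224·(0.965700+0.941300))/(1+311/14224) = 4689/5000 ≈ 0.937800
step 4 [2y] zero: DF = P = 9327/10000 ≈ 0.932700
step 5 [2.5y] zero: DF = P = 9211/10000 ≈ 0.921100
step 6 [3y] zero: DF = P = 8963/10000 ≈ 0.896300

1 1/2 9657/10000
2 1 9413/10000
3 3/2 4689/5000
4 2 9327/10000
5 5/2 9211/10000
6 3 8963/10000
f(2y,2.5y) = ((9327/10000)/(9211/10000) − 1)/(1/2) = 232/9211 ≈ 2.5187%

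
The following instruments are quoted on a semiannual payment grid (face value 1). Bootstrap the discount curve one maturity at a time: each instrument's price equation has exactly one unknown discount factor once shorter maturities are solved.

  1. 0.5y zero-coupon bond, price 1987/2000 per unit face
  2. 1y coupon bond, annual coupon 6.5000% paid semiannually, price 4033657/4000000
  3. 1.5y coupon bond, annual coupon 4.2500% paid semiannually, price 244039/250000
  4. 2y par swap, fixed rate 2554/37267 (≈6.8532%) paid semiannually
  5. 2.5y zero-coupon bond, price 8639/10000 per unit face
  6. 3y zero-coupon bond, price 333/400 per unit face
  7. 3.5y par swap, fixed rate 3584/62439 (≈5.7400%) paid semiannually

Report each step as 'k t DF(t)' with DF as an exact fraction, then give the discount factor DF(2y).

step 1 [0.5y] zero: DF = P = 1987/2000 ≈ 0.993500
step 2 [1y] bond c/2=13/400: DF=(4033657/4000000 − 13/400·(0.993500))/(1+13/400) = 4727/5000 ≈ 0.945400
step 3 [1.5y] bond c/2=17/800: DF=(244039/250000 − 17/800·(0.993500+0.945400))/(1+17/800) = 1831/2000 ≈ 0.915500
step 4 [2y] swap r/2=1277/37267: DF=(1 − 1277/37267·(0.993500+0.945400+0.915500))/(1+1277/37267) = 8723/10000 ≈ 0.872300
step 5 [2.5y] zero: DF = P = 8639/10000 ≈ 0.863900
step 6 [3y] zero: DF = P = 333/400 ≈ 0.832500
step 7 [3.5y] swap r/2=1792/62439: DF=(1 − 1792/62439·(0.993500+0.945400+0.915500+0.872300+0.863900+0.832500))/(1+1792/62439) = 513/625 ≈ 0.820800

1 1/2 1987/2000
2 1 4727/5000
3 3/2 1831/2000
4 2 8723/10000
5 5/2 8639/10000
6 3 333/400
7 7/2 513/625
DF(2y) = 8723/10000 ≈ 0.872300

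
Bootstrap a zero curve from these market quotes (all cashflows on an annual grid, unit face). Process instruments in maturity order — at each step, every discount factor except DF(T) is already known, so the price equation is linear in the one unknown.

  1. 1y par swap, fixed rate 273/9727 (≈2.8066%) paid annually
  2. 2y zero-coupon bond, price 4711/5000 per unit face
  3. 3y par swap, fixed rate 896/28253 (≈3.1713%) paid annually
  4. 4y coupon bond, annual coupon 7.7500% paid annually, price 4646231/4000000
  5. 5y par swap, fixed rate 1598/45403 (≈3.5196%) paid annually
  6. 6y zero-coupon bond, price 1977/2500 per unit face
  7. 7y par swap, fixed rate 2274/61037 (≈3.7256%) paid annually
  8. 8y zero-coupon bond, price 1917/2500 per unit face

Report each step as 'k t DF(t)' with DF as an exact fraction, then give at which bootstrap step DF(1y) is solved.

1 1 9727/10000
2 2 4711/5000
3 3 569/625
4 4 2187/2500
5 5 4201/5000
6 6 1977/2500
7 7 3863/5000
8 8 1917/2500
DF(1y) is solved at step 1

step 1 [1y] swap r/1=273/9727: DF=(1 − 273/9727·(0))/(1+273/9727) = 9727/10000 ≈ 0.972700
step 2 [2y] zero: DF = P = 4711/5000 ≈ 0.942200
step 3 [3y] swap r/1=896/28253: DF=(1 − 896/28253·(0.972700+0.942200))/(1+896/28253) = 569/625 ≈ 0.910400
step 4 [4y] bond c/1=31/400: DF=(4646231/4000000 − 31/400·(0.972700+0.942200+0.910400))/(1+31/400) = 2187/2500 ≈ 0.874800
step 5 [5y] swap r/1=1598/45403: DF=(1 − 1598/45403·(0.972700+0.942200+0.910400+0.874800))/(1+1598/45403) = 4201/5000 ≈ 0.840200
step 6 [6y] zero: DF = P = 1977/2500 ≈ 0.790800
step 7 [7y] swap r/1=2274/61037: DF=(1 − 2274/61037·(0.972700+0.942200+0.910400+0.874800+0.840200+0.790800))/(1+2274/61037) = 3863/5000 ≈ 0.772600
step 8 [8y] zero: DF = P = 1917/2500 ≈ 0.766800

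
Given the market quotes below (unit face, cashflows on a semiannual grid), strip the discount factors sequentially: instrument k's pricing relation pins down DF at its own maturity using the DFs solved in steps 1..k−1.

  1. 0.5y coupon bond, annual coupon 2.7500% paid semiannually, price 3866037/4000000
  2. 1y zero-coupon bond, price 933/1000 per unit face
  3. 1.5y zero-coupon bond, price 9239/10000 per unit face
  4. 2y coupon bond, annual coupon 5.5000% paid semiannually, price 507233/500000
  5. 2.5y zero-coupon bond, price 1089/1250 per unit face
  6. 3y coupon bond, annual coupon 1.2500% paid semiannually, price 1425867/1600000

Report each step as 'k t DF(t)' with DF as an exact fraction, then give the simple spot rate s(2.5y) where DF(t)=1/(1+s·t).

step 1 [0.5y] bond c/2=11/800: DF=(3866037/4000000 − 11/800·(0))/(1+11/800) = 4767/5000 ≈ 0.953400
step 2 [1y] zero: DF = P = 933/1000 ≈ 0.933000
step 3 [1.5y] zero: DF = P = 9239/10000 ≈ 0.923900
step 4 [2y] bond c/2=11/400: DF=(507233/500000 − 11/400·(0.953400+0.933000+0.923900))/(1+11/400) = 9121/10000 ≈ 0.912100
step 5 [2.5y] zero: DF = P = 1089/1250 ≈ 0.871200
step 6 [3y] bond c/2=1/160: DF=(1425867/1600000 − 1/160·(0.953400+0.933000+0.923900+0.912100+0.871200))/(1+1/160) = 8571/10000 ≈ 0.857100

1 1/2 4767/5000
2 1 933/1000
3 3/2 9239/10000
4 2 9121/10000
5 5/2 1089/1250
6 3 8571/10000
s(2.5y) = (1/(1089/1250) − 1)/(5/2) = 322/5445 ≈ 5.9137%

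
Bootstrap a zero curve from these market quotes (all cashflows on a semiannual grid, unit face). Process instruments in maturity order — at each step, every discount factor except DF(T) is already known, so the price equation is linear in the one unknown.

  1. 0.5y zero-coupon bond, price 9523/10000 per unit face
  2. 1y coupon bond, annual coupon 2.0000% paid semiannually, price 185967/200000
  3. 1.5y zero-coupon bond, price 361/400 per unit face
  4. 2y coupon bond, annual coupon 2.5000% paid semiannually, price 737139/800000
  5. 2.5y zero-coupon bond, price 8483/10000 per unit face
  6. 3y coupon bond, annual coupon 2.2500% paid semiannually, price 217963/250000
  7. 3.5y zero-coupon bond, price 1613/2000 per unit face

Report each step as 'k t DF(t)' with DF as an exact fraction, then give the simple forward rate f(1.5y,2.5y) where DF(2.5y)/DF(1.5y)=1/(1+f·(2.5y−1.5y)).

step 1 [0.5y] zero: DF = P = 9523/10000 ≈ 0.952300
step 2 [1y] bond c/2=1/100: DF=(185967/200000 − 1/100·(0.952300))/(1+1/100) = 1139/1250 ≈ 0.911200
step 3 [1.5y] zero: DF = P = 361/400 ≈ 0.902500
step 4 [2y] bond c/2=1/80: DF=(737139/800000 − 1/80·(0.952300+0.911200+0.902500))/(1+1/80) = 8759/10000 ≈ 0.875900
step 5 [2.5y] zero: DF = P = 8483/10000 ≈ 0.848300
step 6 [3y] bond c/2=9/800: DF=(217963/250000 − 9/800·(0.952300+0.911200+0.902500+0.875900+0.848300))/(1+9/800) = 4061/5000 ≈ 0.812200
step 7 [3.5y] zero: DF = P = 1613/2000 ≈ 0.806500

1 1/2 9523/10000
2 1 1139/1250
3 3/2 361/400
4 2 8759/10000
5 5/2 8483/10000
6 3 4061/5000
7 7/2 1613/2000
f(1.5y,2.5y) = ((361/400)/(8483/10000) − 1)/(1) = 542/8483 ≈ 6.3892%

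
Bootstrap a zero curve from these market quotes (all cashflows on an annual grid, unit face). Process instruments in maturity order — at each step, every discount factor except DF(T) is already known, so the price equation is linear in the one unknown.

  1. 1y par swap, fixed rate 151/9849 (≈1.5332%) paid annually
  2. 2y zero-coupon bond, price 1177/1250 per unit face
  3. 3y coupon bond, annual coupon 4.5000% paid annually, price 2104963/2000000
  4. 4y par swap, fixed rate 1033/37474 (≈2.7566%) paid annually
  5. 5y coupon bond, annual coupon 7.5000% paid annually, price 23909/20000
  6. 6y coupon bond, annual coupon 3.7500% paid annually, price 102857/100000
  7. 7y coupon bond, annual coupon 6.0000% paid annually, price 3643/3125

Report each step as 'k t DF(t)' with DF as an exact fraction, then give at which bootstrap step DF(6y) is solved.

step 1 [1y] swap r/1=151/9849: DF=(1 − 151/9849·(0))/(1+151/9849) = 9849/10000 ≈ 0.984900
step 2 [2y] zero: DF = P = 1177/1250 ≈ 0.941600
step 3 [3y] bond c/1=9/200: DF=(2104963/2000000 − 9/200·(0.984900+0.941600))/(1+9/200) = 4621/5000 ≈ 0.924200
step 4 [4y] swap r/1=1033/37474: DF=(1 − 1033/37474·(0.984900+0.941600+0.924200))/(1+1033/37474) = 8967/10000 ≈ 0.896700
step 5 [5y] bond c/1=3/40: DF=(23909/20000 − 3/40·(0.984900+0.941600+0.924200+0.896700))/(1+3/40) = 4253/5000 ≈ 0.850600
step 6 [6y] bond c/1=3/80: DF=(102857/100000 − 3/80·(0.984900+0.941600+0.924200+0.896700+0.850600))/(1+3/80) = 2063/2500 ≈ 0.825200
step 7 [7y] bond c/1=3/50: DF=(3643/3125 − 3/50·(0.984900+0.941600+0.924200+0.896700+0.850600+0.825200))/(1+3/50) = 991/1250 ≈ 0.792800

1 1 9849/10000
2 2 1177/1250
3 3 4621/5000
4 4 8967/10000
5 5 4253/5000
6 6 2063/2500
7 7 991/1250
DF(6y) is solved at step 6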